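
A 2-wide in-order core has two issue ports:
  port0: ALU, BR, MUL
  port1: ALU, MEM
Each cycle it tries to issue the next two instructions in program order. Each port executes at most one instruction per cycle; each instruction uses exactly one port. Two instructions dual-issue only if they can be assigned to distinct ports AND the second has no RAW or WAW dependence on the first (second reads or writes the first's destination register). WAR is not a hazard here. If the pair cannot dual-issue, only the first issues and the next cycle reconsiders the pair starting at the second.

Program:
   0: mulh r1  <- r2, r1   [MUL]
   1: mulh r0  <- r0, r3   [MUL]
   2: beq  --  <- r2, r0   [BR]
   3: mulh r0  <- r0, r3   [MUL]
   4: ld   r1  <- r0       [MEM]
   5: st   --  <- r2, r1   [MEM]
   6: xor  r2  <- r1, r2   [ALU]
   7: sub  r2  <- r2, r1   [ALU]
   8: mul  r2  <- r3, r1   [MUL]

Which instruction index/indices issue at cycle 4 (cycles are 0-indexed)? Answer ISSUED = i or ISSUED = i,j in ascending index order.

0. mulh @i0  | no-port MUL/MUL
1. mulh @i1  | no-port MUL/BR
2. beq @i2  | no-port BR/MUL
3. mulh @i3  | RAW r0
4. ld @i4  | no-port MEM/MEM
5. st xor @i5,i6  | 2-wide
6. sub @i7  | WAW r2
7. mul @i8  | tail

ISSUED = 4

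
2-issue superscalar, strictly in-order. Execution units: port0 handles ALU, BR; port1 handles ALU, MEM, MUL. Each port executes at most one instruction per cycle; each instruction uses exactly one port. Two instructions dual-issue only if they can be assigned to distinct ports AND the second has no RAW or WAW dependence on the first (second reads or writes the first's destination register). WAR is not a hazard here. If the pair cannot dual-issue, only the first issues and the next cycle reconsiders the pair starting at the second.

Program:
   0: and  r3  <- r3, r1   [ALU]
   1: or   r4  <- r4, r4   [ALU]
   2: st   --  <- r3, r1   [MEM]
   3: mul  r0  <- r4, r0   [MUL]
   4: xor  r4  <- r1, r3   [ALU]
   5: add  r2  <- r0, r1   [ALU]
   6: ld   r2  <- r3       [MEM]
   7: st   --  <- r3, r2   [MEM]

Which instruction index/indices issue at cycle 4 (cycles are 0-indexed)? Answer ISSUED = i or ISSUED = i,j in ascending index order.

0. and/or @i0+i1  | pair
1. st @i2  | no-port MEM/MUL
2. mul/xor @i3+i4  | pair
3. add @i5  | WAW r2
4. ld @i6  | no-port MEM/MEM
5. st @i7  | tail

ISSUED = 6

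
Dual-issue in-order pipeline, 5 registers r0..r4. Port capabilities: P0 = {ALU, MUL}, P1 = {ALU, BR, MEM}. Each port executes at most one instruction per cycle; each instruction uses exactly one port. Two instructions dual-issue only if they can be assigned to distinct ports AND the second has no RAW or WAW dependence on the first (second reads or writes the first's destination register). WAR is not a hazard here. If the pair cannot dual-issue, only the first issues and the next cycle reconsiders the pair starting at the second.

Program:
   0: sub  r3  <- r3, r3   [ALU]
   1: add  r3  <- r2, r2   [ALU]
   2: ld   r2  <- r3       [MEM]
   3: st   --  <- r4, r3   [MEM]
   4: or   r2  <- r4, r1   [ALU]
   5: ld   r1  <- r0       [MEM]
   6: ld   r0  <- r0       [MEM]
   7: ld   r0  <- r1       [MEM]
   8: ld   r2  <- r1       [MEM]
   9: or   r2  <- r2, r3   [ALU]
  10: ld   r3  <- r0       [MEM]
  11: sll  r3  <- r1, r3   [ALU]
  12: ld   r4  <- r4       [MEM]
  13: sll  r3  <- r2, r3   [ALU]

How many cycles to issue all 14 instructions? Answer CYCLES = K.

CYCLES = 11

c0: i0 sub.ALU  WAW r3
c1: i1 add.ALU  RAW r3
c2: i2 ld.MEM  no-port MEM/MEM
c3: i3/i4 st.MEM+or.ALU  pair
c4: i5 ld.MEM  no-port MEM/MEM
c5: i6 ld.MEM  no-port MEM/MEM
c6: i7 ld.MEM  no-port MEM/MEM
c7: i8 ld.MEM  RAW+WAW r2
c8: i9/i10 or.ALU+ld.MEM  pair
c9: i11/i12 sll.ALU+ld.MEM  pair
c10: i13 sll.ALU  tail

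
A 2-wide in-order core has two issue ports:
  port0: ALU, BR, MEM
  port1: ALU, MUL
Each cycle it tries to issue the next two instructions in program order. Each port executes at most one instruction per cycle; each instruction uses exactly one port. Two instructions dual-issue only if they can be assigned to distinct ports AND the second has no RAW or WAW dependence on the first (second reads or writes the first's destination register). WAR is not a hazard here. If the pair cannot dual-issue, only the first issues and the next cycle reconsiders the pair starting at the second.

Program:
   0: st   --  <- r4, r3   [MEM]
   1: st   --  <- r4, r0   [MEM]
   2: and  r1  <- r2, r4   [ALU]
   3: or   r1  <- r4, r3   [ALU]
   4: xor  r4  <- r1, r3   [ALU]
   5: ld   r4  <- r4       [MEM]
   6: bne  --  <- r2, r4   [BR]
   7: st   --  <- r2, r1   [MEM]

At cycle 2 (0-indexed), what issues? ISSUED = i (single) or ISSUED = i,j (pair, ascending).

ISSUED = 3

c0: i0 st.MEM  no-port MEM/MEM
c1: i1/i2 st.MEM and.ALU  2-wide
c2: i3 or.ALU  RAW r1
c3: i4 xor.ALU  RAW+WAW r4
c4: i5 ld.MEM  no-port MEM/BR
c5: i6 bne.BR  no-port BR/MEM
c6: i7 st.MEM  tail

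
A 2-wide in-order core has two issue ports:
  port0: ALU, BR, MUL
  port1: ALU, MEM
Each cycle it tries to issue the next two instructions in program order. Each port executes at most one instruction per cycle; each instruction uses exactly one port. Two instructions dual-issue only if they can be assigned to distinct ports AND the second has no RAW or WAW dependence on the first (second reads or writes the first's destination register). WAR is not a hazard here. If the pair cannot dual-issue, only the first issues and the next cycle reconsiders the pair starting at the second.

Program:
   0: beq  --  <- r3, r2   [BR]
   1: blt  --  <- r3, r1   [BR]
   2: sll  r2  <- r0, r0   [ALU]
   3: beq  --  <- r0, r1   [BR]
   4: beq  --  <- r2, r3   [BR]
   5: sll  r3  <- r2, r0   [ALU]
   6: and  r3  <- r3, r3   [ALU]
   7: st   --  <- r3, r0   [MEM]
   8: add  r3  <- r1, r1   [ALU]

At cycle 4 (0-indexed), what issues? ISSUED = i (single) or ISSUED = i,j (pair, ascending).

0. beq @i0  | no-port BR/BR
1. blt+sll @i1/i2  | dual
2. beq @i3  | no-port BR/BR
3. beq+sll @i4/i5  | dual
4. and @i6  | RAW r3
5. st+add @i7/i8  | dual

ISSUED = 6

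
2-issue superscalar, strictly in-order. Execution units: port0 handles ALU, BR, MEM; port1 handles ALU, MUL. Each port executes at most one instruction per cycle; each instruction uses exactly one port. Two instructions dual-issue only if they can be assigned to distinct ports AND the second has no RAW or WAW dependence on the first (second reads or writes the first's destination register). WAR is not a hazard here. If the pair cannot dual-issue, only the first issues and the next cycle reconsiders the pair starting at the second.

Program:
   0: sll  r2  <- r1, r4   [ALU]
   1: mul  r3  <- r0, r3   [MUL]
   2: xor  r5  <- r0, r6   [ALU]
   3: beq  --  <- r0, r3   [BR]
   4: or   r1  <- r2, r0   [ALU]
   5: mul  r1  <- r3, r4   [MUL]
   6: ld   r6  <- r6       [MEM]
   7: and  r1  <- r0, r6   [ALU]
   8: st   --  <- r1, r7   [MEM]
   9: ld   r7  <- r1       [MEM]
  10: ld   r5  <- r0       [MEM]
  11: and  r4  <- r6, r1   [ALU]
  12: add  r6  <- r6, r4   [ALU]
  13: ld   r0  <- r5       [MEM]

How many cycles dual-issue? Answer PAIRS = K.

[0] i0&i1  sll.ALU mul.MUL  -- dual
[1] i2&i3  xor.ALU beq.BR  -- dual
[2] i4  or.ALU  -- WAW r1
[3] i5&i6  mul.MUL ld.MEM  -- dual
[4] i7  and.ALU  -- RAW r1
[5] i8  st.MEM  -- no-port MEM/MEM
[6] i9  ld.MEM  -- no-port MEM/MEM
[7] i10&i11  ld.MEM and.ALU  -- dual
[8] i12&i13  add.ALU ld.MEM  -- dual

PAIRS = 5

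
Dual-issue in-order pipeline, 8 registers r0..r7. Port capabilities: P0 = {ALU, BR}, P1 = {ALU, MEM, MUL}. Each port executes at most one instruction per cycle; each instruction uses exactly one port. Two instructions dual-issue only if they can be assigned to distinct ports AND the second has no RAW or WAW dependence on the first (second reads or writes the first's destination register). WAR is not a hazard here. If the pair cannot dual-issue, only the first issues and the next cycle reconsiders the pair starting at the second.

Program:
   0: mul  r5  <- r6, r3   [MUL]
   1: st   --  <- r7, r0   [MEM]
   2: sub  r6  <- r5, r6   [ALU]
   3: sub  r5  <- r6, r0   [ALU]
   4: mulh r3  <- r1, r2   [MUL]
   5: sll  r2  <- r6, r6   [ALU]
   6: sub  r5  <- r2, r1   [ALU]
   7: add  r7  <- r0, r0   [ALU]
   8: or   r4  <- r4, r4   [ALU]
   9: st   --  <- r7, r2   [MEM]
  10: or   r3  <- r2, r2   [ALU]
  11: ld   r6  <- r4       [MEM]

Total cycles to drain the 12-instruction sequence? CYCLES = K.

c0: i0 mul  no-port MUL/MEM
c1: i1,i2 st+sub  2-wide
c2: i3,i4 sub+mulh  2-wide
c3: i5 sll  RAW r2
c4: i6,i7 sub+add  2-wide
c5: i8,i9 or+st  2-wide
c6: i10,i11 or+ld  2-wide

CYCLES = 7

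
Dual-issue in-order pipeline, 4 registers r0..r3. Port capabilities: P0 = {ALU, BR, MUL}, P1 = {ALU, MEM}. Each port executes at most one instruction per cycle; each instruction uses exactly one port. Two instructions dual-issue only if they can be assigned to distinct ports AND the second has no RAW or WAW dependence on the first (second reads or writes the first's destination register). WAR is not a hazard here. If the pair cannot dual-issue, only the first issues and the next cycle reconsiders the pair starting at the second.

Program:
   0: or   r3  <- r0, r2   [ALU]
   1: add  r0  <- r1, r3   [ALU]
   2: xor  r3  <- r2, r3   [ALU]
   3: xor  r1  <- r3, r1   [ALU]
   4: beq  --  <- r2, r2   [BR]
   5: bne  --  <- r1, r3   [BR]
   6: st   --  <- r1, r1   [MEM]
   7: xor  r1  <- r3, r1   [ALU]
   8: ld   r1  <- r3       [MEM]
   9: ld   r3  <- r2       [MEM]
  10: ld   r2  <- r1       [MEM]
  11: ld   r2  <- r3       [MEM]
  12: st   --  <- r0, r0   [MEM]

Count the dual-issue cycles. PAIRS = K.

c0: i0 or  RAW r3
c1: i1,i2 add;xor  2-wide
c2: i3,i4 xor;beq  2-wide
c3: i5,i6 bne;st  2-wide
c4: i7 xor  WAW r1
c5: i8 ld  no-port MEM/MEM
c6: i9 ld  no-port MEM/MEM
c7: i10 ld  no-port MEM/MEM
c8: i11 ld  no-port MEM/MEM
c9: i12 st  tail

PAIRS = 3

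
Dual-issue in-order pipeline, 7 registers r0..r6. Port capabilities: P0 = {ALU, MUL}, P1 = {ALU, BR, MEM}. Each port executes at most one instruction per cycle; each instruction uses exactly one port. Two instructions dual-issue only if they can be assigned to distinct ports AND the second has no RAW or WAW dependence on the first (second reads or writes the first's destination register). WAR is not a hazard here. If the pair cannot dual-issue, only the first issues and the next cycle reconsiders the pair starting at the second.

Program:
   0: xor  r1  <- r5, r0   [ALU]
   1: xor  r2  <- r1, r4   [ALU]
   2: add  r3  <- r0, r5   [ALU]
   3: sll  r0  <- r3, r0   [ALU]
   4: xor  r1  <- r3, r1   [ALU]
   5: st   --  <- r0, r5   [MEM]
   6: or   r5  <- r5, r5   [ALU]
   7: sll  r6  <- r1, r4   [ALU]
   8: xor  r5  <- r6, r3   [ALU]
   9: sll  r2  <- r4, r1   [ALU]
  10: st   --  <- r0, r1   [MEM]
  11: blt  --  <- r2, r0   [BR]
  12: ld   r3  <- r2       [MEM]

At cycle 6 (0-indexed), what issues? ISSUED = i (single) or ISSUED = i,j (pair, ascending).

0. xor.ALU @i0  | RAW r1
1. xor.ALU+add.ALU @i1/i2  | pair
2. sll.ALU+xor.ALU @i3/i4  | pair
3. st.MEM+or.ALU @i5/i6  | pair
4. sll.ALU @i7  | RAW r6
5. xor.ALU+sll.ALU @i8/i9  | pair
6. st.MEM @i10  | no-port MEM/BR
7. blt.BR @i11  | no-port BR/MEM
8. ld.MEM @i12  | tail

ISSUED = 10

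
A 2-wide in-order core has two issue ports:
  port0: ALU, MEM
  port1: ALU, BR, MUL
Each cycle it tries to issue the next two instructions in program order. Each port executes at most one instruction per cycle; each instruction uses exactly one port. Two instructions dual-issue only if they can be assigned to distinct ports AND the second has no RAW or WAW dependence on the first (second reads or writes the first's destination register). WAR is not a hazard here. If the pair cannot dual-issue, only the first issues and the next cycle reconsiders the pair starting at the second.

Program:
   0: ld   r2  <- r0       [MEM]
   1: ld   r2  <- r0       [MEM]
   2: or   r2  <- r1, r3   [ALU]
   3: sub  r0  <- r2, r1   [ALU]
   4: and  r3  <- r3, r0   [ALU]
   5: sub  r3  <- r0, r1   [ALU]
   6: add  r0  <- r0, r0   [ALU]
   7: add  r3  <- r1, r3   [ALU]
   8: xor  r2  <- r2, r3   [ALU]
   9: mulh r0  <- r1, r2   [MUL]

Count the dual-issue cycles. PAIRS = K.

PAIRS = 1

c0: i0 ld  no-port MEM/MEM
c1: i1 ld  WAW r2
c2: i2 or  RAW r2
c3: i3 sub  RAW r0
c4: i4 and  WAW r3
c5: i5+i6 sub+add  2-wide
c6: i7 add  RAW r3
c7: i8 xor  RAW r2
c8: i9 mulh  tail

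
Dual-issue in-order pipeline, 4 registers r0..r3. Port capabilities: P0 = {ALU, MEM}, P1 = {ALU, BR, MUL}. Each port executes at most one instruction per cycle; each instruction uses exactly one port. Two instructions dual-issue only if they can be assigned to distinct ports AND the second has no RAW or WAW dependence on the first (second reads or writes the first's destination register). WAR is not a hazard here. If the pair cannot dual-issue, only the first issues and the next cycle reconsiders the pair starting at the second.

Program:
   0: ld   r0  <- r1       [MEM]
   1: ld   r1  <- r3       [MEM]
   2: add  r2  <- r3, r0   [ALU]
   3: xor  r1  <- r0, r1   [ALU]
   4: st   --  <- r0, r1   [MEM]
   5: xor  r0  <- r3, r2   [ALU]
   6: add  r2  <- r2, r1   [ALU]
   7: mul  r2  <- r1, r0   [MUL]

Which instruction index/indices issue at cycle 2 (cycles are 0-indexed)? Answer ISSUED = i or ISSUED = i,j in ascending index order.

ISSUED = 3

0. ld.MEM @i0  | no-port MEM/MEM
1. ld.MEM add.ALU @i1,i2  | pair
2. xor.ALU @i3  | RAW r1
3. st.MEM xor.ALU @i4,i5  | pair
4. add.ALU @i6  | WAW r2
5. mul.MUL @i7  | tail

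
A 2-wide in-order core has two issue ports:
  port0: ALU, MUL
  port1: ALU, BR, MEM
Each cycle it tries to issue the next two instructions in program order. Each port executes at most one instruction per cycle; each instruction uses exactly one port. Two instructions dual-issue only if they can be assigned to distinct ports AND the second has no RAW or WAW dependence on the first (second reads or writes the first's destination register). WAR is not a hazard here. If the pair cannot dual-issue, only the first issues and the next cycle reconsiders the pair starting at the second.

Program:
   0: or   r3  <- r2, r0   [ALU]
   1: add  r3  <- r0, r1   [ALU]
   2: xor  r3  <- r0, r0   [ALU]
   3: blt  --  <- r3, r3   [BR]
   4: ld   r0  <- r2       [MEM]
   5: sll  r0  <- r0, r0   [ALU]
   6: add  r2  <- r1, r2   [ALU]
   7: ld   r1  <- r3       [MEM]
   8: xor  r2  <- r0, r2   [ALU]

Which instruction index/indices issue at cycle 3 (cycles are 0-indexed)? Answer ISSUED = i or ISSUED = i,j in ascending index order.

ISSUED = 3

t=0 i0:or ; WAW r3
t=1 i1:add ; WAW r3
t=2 i2:xor ; RAW r3
t=3 i3:blt ; no-port BR/MEM
t=4 i4:ld ; RAW+WAW r0
t=5 i5,i6:sll add ; pair
t=6 i7,i8:ld xor ; pair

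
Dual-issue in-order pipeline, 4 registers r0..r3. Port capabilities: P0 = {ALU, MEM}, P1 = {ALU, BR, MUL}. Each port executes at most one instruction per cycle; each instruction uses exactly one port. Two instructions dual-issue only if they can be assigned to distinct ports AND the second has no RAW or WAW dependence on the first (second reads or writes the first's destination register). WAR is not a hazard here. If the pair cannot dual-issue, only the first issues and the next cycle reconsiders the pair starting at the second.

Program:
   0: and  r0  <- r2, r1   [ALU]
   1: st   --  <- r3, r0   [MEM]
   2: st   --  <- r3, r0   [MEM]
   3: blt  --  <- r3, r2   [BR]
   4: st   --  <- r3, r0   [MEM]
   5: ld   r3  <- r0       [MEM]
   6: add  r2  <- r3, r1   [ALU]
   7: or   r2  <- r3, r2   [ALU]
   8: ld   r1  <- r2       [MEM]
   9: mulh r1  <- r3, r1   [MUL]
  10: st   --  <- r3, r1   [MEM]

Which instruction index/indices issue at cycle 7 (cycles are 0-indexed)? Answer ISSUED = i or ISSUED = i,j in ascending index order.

ISSUED = 8

t=0 i0:and ; RAW r0
t=1 i1:st ; no-port MEM/MEM
t=2 i2,i3:st blt ; pair
t=3 i4:st ; no-port MEM/MEM
t=4 i5:ld ; RAW r3
t=5 i6:add ; RAW+WAW r2
t=6 i7:or ; RAW r2
t=7 i8:ld ; RAW+WAW r1
t=8 i9:mulh ; RAW r1
t=9 i10:st ; tail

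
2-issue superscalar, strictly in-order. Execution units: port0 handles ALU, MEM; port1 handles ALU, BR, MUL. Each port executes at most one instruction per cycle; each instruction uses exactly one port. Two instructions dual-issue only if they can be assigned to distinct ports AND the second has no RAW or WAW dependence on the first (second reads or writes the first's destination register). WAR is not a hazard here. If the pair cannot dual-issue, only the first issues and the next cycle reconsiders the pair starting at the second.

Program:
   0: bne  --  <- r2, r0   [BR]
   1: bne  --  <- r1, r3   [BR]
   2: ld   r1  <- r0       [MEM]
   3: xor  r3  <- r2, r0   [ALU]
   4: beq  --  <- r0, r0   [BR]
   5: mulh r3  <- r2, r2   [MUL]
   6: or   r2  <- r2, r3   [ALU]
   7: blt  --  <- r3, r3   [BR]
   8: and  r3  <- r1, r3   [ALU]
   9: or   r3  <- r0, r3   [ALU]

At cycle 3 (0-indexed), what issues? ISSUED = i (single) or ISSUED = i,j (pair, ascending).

ISSUED = 5

#0 head=0: bne.BR i0 no-port BR/BR
#1 head=1: bne.BR;ld.MEM i1&i2 2-wide
#2 head=3: xor.ALU;beq.BR i3&i4 2-wide
#3 head=5: mulh.MUL i5 RAW r3
#4 head=6: or.ALU;blt.BR i6&i7 2-wide
#5 head=8: and.ALU i8 RAW+WAW r3
#6 head=9: or.ALU i9 tail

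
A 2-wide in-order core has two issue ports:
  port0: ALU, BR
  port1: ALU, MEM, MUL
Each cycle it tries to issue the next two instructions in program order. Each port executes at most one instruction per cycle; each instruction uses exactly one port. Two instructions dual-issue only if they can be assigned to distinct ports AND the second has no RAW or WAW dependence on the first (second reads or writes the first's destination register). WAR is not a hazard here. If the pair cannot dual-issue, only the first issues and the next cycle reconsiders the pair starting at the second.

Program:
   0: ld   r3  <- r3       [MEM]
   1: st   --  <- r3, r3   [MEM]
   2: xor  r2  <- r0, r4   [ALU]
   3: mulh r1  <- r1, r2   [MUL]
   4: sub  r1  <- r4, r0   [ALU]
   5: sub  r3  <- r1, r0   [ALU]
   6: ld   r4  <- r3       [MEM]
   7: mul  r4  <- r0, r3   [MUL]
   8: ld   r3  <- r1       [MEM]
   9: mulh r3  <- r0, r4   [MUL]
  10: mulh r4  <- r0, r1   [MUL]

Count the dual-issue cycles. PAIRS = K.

#0 head=0: ld.MEM i0 no-port MEM/MEM
#1 head=1: st.MEM+xor.ALU i1,i2 pair
#2 head=3: mulh.MUL i3 WAW r1
#3 head=4: sub.ALU i4 RAW r1
#4 head=5: sub.ALU i5 RAW r3
#5 head=6: ld.MEM i6 no-port MEM/MUL
#6 head=7: mul.MUL i7 no-port MUL/MEM
#7 head=8: ld.MEM i8 no-port MEM/MUL
#8 head=9: mulh.MUL i9 no-port MUL/MUL
#9 head=10: mulh.MUL i10 tail

PAIRS = 1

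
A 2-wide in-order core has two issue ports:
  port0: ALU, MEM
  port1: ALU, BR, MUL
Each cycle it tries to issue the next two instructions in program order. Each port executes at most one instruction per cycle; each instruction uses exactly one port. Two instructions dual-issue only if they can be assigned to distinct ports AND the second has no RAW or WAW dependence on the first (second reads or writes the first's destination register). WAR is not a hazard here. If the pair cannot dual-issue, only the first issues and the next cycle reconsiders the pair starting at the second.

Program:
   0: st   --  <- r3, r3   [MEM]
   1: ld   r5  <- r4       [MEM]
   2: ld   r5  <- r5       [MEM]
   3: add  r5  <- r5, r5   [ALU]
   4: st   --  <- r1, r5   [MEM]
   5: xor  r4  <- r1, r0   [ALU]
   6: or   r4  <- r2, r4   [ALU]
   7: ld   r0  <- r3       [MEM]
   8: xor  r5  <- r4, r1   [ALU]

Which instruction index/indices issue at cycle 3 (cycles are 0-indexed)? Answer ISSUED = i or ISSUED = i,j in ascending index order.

#0 head=0: st.MEM i0 no-port MEM/MEM
#1 head=1: ld.MEM i1 no-port MEM/MEM
#2 head=2: ld.MEM i2 RAW+WAW r5
#3 head=3: add.ALU i3 RAW r5
#4 head=4: st.MEM/xor.ALU i4&i5 2-wide
#5 head=6: or.ALU/ld.MEM i6&i7 2-wide
#6 head=8: xor.ALU i8 tail

ISSUED = 3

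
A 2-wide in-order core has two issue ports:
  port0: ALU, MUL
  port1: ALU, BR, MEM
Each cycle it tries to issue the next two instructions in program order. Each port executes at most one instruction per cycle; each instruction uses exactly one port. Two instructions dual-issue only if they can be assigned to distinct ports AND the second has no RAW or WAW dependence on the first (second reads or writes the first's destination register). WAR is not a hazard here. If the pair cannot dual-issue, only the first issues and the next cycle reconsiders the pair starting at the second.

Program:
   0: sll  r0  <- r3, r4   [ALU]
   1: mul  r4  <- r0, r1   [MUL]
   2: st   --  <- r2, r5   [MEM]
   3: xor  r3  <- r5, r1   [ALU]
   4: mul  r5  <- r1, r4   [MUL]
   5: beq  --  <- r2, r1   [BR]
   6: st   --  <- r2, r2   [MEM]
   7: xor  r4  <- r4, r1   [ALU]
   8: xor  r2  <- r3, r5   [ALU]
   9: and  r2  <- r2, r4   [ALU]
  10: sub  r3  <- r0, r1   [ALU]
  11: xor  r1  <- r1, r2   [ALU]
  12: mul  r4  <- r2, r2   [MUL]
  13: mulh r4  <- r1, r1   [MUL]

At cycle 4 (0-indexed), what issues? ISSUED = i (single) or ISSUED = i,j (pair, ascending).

t=0 i0:sll ; RAW r0
t=1 i1,i2:mul;st ; dual
t=2 i3,i4:xor;mul ; dual
t=3 i5:beq ; no-port BR/MEM
t=4 i6,i7:st;xor ; dual
t=5 i8:xor ; RAW+WAW r2
t=6 i9,i10:and;sub ; dual
t=7 i11,i12:xor;mul ; dual
t=8 i13:mulh ; tail

ISSUED = 6,7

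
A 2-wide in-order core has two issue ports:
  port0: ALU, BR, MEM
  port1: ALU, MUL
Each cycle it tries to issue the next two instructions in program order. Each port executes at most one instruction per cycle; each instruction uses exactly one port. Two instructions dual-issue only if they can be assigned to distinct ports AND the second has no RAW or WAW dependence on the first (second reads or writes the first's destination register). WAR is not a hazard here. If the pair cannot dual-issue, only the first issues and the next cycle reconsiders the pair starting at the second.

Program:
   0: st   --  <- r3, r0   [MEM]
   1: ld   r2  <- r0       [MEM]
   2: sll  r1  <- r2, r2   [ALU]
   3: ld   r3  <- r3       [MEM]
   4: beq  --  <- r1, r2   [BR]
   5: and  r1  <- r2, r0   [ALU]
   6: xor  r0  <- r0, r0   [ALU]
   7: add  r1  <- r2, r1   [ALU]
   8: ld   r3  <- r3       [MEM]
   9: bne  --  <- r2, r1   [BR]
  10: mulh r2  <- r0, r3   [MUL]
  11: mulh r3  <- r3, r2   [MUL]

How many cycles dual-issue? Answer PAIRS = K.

  cy0 -> i0 (st) no-port MEM/MEM
  cy1 -> i1 (ld) RAW r2
  cy2 -> i2+i3 (sll ld) dual
  cy3 -> i4+i5 (beq and) dual
  cy4 -> i6+i7 (xor add) dual
  cy5 -> i8 (ld) no-port MEM/BR
  cy6 -> i9+i10 (bne mulh) dual
  cy7 -> i11 (mulh) tail

PAIRS = 4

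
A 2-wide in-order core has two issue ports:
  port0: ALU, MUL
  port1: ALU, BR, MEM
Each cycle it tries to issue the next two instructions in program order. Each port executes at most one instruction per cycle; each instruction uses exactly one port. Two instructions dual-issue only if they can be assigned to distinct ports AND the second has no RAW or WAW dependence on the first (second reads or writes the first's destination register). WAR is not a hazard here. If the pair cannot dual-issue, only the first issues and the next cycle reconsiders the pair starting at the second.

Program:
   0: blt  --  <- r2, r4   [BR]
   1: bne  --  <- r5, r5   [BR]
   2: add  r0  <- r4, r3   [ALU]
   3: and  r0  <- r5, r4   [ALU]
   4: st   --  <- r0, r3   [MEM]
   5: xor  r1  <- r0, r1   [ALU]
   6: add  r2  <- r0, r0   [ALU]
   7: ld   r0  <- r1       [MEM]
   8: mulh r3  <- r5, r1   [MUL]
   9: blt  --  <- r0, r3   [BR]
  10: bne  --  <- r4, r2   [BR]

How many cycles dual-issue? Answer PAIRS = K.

#0 head=0: blt i0 no-port BR/BR
#1 head=1: bne;add i1&i2 dual
#2 head=3: and i3 RAW r0
#3 head=4: st;xor i4&i5 dual
#4 head=6: add;ld i6&i7 dual
#5 head=8: mulh i8 RAW r3
#6 head=9: blt i9 no-port BR/BR
#7 head=10: bne i10 tail

PAIRS = 3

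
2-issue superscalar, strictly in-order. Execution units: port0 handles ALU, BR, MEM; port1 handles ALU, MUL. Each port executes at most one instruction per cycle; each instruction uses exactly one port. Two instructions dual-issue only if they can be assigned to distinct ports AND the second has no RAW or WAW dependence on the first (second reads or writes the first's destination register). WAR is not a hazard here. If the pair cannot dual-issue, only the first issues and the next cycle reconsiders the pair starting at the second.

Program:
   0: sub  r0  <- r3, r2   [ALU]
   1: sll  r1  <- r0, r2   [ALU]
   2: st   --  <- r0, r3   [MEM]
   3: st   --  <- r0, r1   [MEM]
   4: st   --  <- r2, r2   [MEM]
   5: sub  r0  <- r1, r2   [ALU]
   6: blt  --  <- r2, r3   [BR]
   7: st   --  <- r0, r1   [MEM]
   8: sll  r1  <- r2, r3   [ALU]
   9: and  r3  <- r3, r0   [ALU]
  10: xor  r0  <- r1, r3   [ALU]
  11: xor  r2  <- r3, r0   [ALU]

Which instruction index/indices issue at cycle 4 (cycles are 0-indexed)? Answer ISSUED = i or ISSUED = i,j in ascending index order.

ISSUED = 6

  cy0 -> i0 (sub.ALU) RAW r0
  cy1 -> i1&i2 (sll.ALU;st.MEM) 2-wide
  cy2 -> i3 (st.MEM) no-port MEM/MEM
  cy3 -> i4&i5 (st.MEM;sub.ALU) 2-wide
  cy4 -> i6 (blt.BR) no-port BR/MEM
  cy5 -> i7&i8 (st.MEM;sll.ALU) 2-wide
  cy6 -> i9 (and.ALU) RAW r3
  cy7 -> i10 (xor.ALU) RAW r0
  cy8 -> i11 (xor.ALU) tail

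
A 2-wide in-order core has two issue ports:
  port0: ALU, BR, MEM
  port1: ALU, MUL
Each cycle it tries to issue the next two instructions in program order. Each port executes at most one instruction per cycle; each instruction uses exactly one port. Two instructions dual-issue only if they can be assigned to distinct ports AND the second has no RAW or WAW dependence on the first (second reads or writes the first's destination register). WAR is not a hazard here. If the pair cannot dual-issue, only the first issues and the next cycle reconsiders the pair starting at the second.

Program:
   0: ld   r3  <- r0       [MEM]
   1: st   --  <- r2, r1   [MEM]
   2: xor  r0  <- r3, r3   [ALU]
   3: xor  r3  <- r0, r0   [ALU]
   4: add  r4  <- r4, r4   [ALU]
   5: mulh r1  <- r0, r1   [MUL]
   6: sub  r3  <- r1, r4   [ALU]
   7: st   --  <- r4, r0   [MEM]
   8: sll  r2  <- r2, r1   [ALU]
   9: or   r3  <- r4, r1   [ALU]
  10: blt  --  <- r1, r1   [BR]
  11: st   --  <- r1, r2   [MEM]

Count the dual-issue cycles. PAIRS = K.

PAIRS = 4

t=0 i0:ld ; no-port MEM/MEM
t=1 i1/i2:st xor ; dual
t=2 i3/i4:xor add ; dual
t=3 i5:mulh ; RAW r1
t=4 i6/i7:sub st ; dual
t=5 i8/i9:sll or ; dual
t=6 i10:blt ; no-port BR/MEM
t=7 i11:st ; tail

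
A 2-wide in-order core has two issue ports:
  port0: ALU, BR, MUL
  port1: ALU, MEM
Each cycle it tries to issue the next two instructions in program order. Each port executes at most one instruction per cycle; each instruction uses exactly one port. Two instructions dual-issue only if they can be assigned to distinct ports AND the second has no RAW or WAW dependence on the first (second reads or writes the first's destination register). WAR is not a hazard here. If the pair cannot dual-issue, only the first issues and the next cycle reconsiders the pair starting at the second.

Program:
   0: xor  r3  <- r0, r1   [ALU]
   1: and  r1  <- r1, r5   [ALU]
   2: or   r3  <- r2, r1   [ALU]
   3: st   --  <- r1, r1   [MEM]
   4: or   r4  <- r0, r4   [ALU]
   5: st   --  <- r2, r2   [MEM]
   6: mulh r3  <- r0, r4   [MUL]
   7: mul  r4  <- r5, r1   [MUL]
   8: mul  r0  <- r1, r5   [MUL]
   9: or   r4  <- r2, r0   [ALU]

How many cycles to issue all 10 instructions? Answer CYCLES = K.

CYCLES = 7

t=0 i0/i1:xor+and ; 2-wide
t=1 i2/i3:or+st ; 2-wide
t=2 i4/i5:or+st ; 2-wide
t=3 i6:mulh ; no-port MUL/MUL
t=4 i7:mul ; no-port MUL/MUL
t=5 i8:mul ; RAW r0
t=6 i9:or ; tail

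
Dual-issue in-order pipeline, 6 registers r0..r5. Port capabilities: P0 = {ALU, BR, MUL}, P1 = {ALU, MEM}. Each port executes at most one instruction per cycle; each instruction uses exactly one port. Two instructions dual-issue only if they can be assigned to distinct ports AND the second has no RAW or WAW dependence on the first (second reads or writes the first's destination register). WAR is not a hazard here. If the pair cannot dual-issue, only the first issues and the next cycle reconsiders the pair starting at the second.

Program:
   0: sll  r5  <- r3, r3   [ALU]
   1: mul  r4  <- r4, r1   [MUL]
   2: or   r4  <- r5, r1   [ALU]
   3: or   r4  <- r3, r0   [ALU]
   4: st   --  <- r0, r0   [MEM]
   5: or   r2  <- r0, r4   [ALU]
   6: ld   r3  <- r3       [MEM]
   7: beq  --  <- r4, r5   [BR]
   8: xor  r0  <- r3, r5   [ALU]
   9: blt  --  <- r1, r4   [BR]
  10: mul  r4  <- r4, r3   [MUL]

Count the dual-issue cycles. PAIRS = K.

PAIRS = 4

c0: i0+i1 sll/mul  pair
c1: i2 or  WAW r4
c2: i3+i4 or/st  pair
c3: i5+i6 or/ld  pair
c4: i7+i8 beq/xor  pair
c5: i9 blt  no-port BR/MUL
c6: i10 mul  tail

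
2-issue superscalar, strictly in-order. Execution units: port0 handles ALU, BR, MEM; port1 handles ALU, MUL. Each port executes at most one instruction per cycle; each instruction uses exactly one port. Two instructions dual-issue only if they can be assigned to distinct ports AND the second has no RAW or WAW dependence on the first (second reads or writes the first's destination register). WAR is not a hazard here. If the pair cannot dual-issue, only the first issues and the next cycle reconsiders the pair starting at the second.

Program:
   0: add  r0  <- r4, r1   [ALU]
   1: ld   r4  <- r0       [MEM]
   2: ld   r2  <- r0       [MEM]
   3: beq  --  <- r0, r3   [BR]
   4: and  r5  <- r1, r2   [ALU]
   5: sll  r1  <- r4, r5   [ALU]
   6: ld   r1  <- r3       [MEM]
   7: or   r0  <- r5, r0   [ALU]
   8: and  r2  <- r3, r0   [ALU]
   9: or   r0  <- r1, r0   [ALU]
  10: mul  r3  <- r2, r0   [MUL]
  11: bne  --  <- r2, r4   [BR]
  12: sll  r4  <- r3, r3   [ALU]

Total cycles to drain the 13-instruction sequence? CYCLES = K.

CYCLES = 9

c0: i0 add  RAW r0
c1: i1 ld  no-port MEM/MEM
c2: i2 ld  no-port MEM/BR
c3: i3+i4 beq;and  pair
c4: i5 sll  WAW r1
c5: i6+i7 ld;or  pair
c6: i8+i9 and;or  pair
c7: i10+i11 mul;bne  pair
c8: i12 sll  tail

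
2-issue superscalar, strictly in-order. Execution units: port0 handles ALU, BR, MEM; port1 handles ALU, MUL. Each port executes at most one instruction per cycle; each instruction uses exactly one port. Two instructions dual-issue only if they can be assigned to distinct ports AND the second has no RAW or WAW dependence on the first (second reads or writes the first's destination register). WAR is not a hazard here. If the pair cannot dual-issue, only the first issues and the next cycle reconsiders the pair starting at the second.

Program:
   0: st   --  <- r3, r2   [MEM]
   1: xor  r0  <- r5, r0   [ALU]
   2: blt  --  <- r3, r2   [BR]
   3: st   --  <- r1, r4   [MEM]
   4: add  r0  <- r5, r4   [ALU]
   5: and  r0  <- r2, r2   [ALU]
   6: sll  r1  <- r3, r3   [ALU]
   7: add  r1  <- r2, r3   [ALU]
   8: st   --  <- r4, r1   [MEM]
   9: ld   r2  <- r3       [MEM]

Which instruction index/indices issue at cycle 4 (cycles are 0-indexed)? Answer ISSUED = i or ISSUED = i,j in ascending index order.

[0] i0/i1  st.MEM+xor.ALU  -- dual
[1] i2  blt.BR  -- no-port BR/MEM
[2] i3/i4  st.MEM+add.ALU  -- dual
[3] i5/i6  and.ALU+sll.ALU  -- dual
[4] i7  add.ALU  -- RAW r1
[5] i8  st.MEM  -- no-port MEM/MEM
[6] i9  ld.MEM  -- tail

ISSUED = 7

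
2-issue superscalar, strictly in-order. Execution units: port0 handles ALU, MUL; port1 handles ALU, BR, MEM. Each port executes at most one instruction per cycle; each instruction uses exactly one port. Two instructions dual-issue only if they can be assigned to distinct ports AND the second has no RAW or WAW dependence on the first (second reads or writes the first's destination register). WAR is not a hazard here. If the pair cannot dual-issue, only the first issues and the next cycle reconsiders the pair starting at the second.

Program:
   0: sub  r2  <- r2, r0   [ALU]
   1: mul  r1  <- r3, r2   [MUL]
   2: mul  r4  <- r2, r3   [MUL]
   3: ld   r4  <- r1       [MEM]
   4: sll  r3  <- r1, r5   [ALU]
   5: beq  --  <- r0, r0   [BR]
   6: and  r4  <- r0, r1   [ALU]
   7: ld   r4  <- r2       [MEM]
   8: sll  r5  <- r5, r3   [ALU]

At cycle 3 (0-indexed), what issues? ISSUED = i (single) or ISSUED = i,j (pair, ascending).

#0 head=0: sub i0 RAW r2
#1 head=1: mul i1 no-port MUL/MUL
#2 head=2: mul i2 WAW r4
#3 head=3: ld/sll i3&i4 pair
#4 head=5: beq/and i5&i6 pair
#5 head=7: ld/sll i7&i8 pair

ISSUED = 3,4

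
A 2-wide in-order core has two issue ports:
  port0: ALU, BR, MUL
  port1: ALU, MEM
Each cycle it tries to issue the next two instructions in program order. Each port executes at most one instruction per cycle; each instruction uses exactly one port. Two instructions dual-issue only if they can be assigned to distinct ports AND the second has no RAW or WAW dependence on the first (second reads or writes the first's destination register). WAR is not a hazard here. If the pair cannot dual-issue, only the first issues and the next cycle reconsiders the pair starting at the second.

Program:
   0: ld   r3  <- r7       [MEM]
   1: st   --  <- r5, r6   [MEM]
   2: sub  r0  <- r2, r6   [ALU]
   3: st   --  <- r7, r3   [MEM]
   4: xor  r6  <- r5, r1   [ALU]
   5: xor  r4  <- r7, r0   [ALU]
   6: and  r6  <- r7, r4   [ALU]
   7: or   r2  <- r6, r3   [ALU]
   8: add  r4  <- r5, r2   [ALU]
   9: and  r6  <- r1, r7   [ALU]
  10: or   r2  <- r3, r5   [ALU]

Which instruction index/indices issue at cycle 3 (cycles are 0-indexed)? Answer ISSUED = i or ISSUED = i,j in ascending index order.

0. ld @i0  | no-port MEM/MEM
1. st/sub @i1/i2  | pair
2. st/xor @i3/i4  | pair
3. xor @i5  | RAW r4
4. and @i6  | RAW r6
5. or @i7  | RAW r2
6. add/and @i8/i9  | pair
7. or @i10  | tail

ISSUED = 5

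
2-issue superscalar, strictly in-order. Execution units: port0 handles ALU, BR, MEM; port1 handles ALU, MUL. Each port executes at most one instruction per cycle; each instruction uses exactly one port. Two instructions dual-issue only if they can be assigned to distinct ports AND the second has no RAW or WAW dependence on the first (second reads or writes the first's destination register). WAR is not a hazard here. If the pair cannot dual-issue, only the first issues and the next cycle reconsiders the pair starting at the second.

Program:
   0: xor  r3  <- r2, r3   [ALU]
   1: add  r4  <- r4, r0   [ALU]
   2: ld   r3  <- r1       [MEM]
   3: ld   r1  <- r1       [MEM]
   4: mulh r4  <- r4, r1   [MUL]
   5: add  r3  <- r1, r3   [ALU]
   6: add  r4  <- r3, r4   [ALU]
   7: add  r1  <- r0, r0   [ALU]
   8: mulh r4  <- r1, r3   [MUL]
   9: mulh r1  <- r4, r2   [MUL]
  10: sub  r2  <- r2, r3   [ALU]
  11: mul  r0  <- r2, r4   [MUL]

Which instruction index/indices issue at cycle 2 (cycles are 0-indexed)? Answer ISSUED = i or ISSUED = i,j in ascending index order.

ISSUED = 3

c0: i0+i1 xor.ALU;add.ALU  dual
c1: i2 ld.MEM  no-port MEM/MEM
c2: i3 ld.MEM  RAW r1
c3: i4+i5 mulh.MUL;add.ALU  dual
c4: i6+i7 add.ALU;add.ALU  dual
c5: i8 mulh.MUL  no-port MUL/MUL
c6: i9+i10 mulh.MUL;sub.ALU  dual
c7: i11 mul.MUL  tail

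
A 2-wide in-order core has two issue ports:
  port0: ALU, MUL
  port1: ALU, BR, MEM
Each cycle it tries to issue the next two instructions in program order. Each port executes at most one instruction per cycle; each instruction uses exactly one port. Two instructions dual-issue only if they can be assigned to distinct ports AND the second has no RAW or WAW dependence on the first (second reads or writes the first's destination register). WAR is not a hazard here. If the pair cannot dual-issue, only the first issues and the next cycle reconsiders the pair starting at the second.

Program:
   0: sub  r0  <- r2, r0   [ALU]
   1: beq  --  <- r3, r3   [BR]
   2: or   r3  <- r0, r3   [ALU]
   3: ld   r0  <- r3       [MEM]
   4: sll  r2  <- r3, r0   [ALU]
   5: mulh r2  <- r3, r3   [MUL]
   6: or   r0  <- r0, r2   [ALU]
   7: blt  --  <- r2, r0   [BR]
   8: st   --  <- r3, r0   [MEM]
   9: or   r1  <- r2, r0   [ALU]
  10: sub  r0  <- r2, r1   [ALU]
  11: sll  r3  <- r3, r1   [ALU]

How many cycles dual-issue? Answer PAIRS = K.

PAIRS = 3

t=0 i0&i1:sub+beq ; dual
t=1 i2:or ; RAW r3
t=2 i3:ld ; RAW r0
t=3 i4:sll ; WAW r2
t=4 i5:mulh ; RAW r2
t=5 i6:or ; RAW r0
t=6 i7:blt ; no-port BR/MEM
t=7 i8&i9:st+or ; dual
t=8 i10&i11:sub+sll ; dual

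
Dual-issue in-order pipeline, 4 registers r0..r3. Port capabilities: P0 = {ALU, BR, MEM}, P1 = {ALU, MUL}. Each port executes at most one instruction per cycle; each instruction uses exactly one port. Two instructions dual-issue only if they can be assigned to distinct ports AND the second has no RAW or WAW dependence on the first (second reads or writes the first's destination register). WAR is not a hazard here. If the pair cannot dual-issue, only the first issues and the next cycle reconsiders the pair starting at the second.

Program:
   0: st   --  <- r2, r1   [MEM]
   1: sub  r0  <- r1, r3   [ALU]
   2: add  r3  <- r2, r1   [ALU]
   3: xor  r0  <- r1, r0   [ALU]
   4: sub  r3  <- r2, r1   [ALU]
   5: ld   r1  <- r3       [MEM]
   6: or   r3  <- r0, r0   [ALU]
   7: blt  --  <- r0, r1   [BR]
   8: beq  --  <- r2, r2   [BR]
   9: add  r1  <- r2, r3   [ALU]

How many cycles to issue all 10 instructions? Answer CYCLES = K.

c0: i0,i1 st.MEM+sub.ALU  2-wide
c1: i2,i3 add.ALU+xor.ALU  2-wide
c2: i4 sub.ALU  RAW r3
c3: i5,i6 ld.MEM+or.ALU  2-wide
c4: i7 blt.BR  no-port BR/BR
c5: i8,i9 beq.BR+add.ALU  2-wide

CYCLES = 6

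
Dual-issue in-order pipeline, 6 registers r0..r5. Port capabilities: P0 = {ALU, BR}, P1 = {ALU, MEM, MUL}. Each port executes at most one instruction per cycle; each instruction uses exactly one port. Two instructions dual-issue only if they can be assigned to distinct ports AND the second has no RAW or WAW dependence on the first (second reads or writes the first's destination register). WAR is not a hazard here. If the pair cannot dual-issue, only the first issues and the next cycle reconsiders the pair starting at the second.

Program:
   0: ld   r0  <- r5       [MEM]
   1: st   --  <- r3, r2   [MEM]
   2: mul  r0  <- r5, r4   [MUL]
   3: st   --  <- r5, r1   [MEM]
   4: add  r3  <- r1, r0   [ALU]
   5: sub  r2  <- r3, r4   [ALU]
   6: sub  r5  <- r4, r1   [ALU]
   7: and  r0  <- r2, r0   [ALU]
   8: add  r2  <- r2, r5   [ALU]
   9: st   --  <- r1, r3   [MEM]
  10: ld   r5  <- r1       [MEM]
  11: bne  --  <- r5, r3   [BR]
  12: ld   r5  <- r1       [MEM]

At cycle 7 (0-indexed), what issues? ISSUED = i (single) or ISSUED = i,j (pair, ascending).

ISSUED = 10

c0: i0 ld  no-port MEM/MEM
c1: i1 st  no-port MEM/MUL
c2: i2 mul  no-port MUL/MEM
c3: i3/i4 st/add  dual
c4: i5/i6 sub/sub  dual
c5: i7/i8 and/add  dual
c6: i9 st  no-port MEM/MEM
c7: i10 ld  RAW r5
c8: i11/i12 bne/ld  dual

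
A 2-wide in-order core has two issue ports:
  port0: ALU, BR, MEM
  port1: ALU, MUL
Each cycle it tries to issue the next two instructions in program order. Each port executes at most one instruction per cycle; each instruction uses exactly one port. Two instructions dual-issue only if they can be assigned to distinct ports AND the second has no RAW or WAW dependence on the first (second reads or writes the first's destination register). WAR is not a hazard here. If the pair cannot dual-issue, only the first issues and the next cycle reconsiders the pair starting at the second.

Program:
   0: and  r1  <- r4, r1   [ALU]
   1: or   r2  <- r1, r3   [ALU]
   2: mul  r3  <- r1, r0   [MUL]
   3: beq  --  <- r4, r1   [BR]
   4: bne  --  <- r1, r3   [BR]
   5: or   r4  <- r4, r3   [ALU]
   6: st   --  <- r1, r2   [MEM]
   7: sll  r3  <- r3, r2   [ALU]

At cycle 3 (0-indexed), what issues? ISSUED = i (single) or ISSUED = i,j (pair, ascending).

ISSUED = 4,5

t=0 i0:and.ALU ; RAW r1
t=1 i1+i2:or.ALU+mul.MUL ; pair
t=2 i3:beq.BR ; no-port BR/BR
t=3 i4+i5:bne.BR+or.ALU ; pair
t=4 i6+i7:st.MEM+sll.ALU ; pair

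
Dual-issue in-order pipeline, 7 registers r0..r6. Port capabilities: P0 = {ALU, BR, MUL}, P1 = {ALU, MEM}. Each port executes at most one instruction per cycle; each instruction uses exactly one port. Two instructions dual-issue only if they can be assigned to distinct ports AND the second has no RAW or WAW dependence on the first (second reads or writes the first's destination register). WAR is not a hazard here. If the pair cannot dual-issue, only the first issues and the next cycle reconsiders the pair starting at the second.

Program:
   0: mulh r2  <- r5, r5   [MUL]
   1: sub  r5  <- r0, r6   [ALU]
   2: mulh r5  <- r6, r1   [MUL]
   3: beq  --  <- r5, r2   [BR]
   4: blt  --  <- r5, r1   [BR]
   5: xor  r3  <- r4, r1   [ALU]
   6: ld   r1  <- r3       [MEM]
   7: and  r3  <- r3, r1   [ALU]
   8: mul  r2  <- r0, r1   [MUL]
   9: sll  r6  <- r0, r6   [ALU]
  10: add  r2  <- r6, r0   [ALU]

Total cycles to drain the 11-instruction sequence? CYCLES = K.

CYCLES = 8

[0] i0,i1  mulh.MUL sub.ALU  -- dual
[1] i2  mulh.MUL  -- no-port MUL/BR
[2] i3  beq.BR  -- no-port BR/BR
[3] i4,i5  blt.BR xor.ALU  -- dual
[4] i6  ld.MEM  -- RAW r1
[5] i7,i8  and.ALU mul.MUL  -- dual
[6] i9  sll.ALU  -- RAW r6
[7] i10  add.ALU  -- tail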